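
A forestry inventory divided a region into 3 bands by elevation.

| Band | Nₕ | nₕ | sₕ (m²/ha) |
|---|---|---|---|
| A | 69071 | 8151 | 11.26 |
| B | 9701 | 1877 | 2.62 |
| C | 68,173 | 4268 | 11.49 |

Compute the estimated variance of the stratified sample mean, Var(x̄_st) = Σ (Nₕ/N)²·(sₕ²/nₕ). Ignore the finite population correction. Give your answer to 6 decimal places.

N = 146945; Wₕ = Nₕ/N.
band A: (69071/146945)²·11.26²/8151 = 0.003436748
band B: (9701/146945)²·2.62²/1877 = 0.000015939
band C: (68173/146945)²·11.49²/4268 = 0.006657801
Sum = 0.010110489 → 0.010110.

0.010110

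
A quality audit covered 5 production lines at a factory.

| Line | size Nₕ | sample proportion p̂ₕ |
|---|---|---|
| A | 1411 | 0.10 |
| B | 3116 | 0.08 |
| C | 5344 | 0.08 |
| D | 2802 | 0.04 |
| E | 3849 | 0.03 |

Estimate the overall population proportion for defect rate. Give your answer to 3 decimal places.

Wₕ = Nₕ/N with N = 16522: 0.0854, 0.1886, 0.3234, 0.1696, 0.2330.
p̂_st = 0.0854·0.10 + 0.1886·0.08 + 0.3234·0.08 + 0.1696·0.04 + 0.2330·0.03 ≈ 0.06328... → 0.063.

0.063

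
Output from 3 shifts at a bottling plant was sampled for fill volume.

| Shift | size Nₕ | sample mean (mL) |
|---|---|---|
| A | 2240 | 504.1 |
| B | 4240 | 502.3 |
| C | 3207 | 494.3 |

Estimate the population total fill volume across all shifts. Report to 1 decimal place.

A: 2240·504.1 = 1129184
B: 4240·502.3 = 2129752
C: 3207·494.3 = 1585220.1
τ̂ = Σ Nₕx̄ₕ = 4844156.1.

4844156.1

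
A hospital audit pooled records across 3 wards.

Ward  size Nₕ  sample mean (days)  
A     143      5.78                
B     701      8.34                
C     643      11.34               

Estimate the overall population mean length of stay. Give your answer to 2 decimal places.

9.39

x̄_st = (Σ Nₕx̄ₕ) / (Σ Nₕ) = (143·5.78 + 701·8.34 + 643·11.34) / 1487
= 13964.5 / 1487 = 9.3911... → 9.39.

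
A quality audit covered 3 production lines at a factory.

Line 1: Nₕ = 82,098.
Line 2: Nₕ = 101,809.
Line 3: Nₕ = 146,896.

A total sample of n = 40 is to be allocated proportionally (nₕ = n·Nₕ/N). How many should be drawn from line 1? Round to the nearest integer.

Share of line 1 = 82098/330803 = 0.24818.
Allocate 40 × 0.24818 = 9.927... → 10.

10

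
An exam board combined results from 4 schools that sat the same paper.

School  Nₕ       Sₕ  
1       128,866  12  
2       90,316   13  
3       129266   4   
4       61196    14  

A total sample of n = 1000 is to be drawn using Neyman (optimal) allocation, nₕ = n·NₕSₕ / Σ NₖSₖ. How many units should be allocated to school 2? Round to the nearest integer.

287

Σ NₕSₕ = 128866·12 + 90316·13 + 129266·4 + 61196·14 = 4094308.
Share for 2: 1174108/4094308 = 0.28677.
n_2 = 1000 × 0.28677 = 286.766... → 287.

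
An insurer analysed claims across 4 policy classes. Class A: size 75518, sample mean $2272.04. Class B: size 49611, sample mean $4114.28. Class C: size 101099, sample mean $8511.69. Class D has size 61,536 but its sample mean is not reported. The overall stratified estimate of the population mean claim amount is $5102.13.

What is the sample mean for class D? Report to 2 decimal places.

Σ Nₕx̄ₕ = N·μ, so 61536·x̄_D = 287764·5102.13 − (75518·2272.04 + 49611·4114.28 + 101099·8511.69).
= 1468209337.32 − 1236216809.11 = 231992528.21.
x̄_D = 231992528.21 / 61536 = 3770.0294... → 3770.03.

3770.03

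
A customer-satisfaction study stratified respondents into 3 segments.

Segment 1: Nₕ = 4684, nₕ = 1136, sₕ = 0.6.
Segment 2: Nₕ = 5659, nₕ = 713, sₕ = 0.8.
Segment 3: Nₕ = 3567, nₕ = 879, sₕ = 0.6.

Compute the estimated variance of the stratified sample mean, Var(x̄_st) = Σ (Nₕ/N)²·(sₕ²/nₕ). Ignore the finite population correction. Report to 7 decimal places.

N = 13910. Term for each stratum: Wₕ²sₕ²/nₕ.
Var(x̄_st) = 0.0000359338 + 0.0001485647 + 0.0000269318 = 0.0002114303 → 0.0002114.

0.0002114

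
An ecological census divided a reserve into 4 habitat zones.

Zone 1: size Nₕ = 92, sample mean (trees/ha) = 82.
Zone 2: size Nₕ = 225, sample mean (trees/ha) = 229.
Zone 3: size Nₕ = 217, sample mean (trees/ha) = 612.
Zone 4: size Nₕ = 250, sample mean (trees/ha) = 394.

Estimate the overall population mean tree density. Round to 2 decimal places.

370.37

x̄_st = (Σ Nₕx̄ₕ) / (Σ Nₕ) = (92·82 + 225·229 + 217·612 + 250·394) / 784
= 290373 / 784 = 370.3737... → 370.37.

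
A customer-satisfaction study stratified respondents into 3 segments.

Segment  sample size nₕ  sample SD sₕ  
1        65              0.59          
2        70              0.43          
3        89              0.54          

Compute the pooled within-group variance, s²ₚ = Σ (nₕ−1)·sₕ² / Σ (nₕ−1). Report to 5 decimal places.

0.27465

Degrees of freedom: 64 + 69 + 88 = 221.
Σ(nₕ−1)sₕ² = 64·0.3481 + 69·0.1849 + 88·0.2916 = 60.6973.
s²ₚ = 60.6973 / 221 = 0.2746484... → 0.27465.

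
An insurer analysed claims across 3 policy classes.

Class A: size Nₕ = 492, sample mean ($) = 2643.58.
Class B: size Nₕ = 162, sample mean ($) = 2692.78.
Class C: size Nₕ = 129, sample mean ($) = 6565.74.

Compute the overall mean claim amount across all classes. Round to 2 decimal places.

N = 492 + 162 + 129 = 783.
Weight each subgroup mean by Nₕ/N and sum.
Σ Nₕx̄ₕ = 492·2643.58 + 162·2692.78 + 129·6565.74 = 1300641.36 + 436230.36 + 846980.46 = 2583852.18.
Divide by N: 2583852.18 / 783 = 3299.9389... → 3299.94.

3299.94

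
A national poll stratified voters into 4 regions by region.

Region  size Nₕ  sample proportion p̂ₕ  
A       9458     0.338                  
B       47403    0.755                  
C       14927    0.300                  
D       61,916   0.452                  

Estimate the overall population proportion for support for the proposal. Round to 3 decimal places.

Wₕ = Nₕ/N with N = 133704: 0.0707, 0.3545, 0.1116, 0.4631.
p̂_st = 0.0707·0.338 + 0.3545·0.755 + 0.1116·0.300 + 0.4631·0.452 ≈ 0.53439... → 0.534.

0.534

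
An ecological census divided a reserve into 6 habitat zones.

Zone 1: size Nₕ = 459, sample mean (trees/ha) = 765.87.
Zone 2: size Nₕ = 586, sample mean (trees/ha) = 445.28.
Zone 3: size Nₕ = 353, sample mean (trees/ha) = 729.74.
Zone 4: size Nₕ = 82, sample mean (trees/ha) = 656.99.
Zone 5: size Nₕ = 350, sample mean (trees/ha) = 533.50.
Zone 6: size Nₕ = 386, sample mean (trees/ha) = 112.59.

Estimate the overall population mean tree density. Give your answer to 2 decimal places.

x̄_st = (Σ Nₕx̄ₕ) / (Σ Nₕ) = (459·765.87 + 586·445.28 + 353·729.74 + 82·656.99 + 350·533.50 + 386·112.59) / 2216
= 1154124.55 / 2216 = 520.8143... → 520.81.

520.81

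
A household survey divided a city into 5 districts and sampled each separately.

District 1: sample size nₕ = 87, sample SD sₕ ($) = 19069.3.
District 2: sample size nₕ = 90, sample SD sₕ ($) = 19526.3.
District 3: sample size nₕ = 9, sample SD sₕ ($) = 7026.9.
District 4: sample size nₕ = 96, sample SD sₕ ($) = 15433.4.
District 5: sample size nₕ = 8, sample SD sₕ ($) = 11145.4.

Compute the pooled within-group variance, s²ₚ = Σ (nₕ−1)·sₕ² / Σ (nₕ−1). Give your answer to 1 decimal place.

1: (87−1)·19069.3² = 86·363638202.49 = 31272885414.14
2: (90−1)·19526.3² = 89·381276391.69 = 33933598860.41
3: (9−1)·7026.9² = 8·49377323.61 = 395018588.88
4: (96−1)·15433.4² = 95·238189835.56 = 22628034378.2
5: (8−1)·11145.4² = 7·124219941.16 = 869539588.12
Numerator = 89099076829.75; denominator = Σ(nₕ−1) = 285.
s²ₚ = 89099076829.75/285 = 312628339.754... → 312628339.8.

312628339.8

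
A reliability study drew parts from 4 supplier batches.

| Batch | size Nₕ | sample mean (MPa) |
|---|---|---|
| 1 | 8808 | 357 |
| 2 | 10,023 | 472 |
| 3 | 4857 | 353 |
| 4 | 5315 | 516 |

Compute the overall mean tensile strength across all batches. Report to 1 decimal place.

425.2

N = 8808 + 10023 + 4857 + 5315 = 29003.
The stratified mean weights each stratum mean by its population share Nₕ/N.
Σ Nₕx̄ₕ = 8808·357 + 10023·472 + 4857·353 + 5315·516 = 3144456 + 4730856 + 1714521 + 2742540 = 12332373.
Divide by N: 12332373 / 29003 = 425.210... → 425.2.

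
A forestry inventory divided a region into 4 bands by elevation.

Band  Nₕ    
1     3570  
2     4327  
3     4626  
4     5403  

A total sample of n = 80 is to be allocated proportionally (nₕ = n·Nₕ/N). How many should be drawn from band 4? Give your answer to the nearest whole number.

24

Share of band 4 = 5403/17926 = 0.30141.
Allocate 80 × 0.30141 = 24.112... → 24.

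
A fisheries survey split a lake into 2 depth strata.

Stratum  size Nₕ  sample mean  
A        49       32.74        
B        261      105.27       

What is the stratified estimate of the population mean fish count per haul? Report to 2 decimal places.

x̄_st = (Σ Nₕx̄ₕ) / (Σ Nₕ) = (49·32.74 + 261·105.27) / 310
= 29079.73 / 310 = 93.8056... → 93.81.

93.81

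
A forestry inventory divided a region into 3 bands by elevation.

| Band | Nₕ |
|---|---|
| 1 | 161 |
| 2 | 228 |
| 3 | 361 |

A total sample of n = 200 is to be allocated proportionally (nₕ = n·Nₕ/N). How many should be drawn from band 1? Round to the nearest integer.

43

Share of band 1 = 161/750 = 0.21467.
Allocate 200 × 0.21467 = 42.933... → 43.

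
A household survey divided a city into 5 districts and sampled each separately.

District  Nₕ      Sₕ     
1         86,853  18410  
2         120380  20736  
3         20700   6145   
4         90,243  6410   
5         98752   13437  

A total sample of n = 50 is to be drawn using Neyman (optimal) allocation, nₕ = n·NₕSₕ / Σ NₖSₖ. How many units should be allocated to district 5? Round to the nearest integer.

11

Σ NₕSₕ = 86853·18410 + 120380·20736 + 20700·6145 + 90243·6410 + 98752·13437 = 6127753164.
Share for 5: 1326930624/6127753164 = 0.21654.
n_5 = 50 × 0.21654 = 10.827... → 11.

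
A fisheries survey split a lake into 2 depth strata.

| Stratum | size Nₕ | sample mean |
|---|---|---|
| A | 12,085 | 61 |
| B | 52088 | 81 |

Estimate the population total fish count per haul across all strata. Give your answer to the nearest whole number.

Population total = Σ Nₕ·x̄ₕ (each stratum's size times its mean).
12085·61 + 52088·81 = 737185 + 4219128 = 4956313.

4956313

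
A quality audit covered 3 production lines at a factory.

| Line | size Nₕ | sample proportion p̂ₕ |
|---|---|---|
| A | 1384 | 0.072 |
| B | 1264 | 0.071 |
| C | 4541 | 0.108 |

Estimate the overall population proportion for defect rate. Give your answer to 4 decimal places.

0.0946

Wₕ = Nₕ/N with N = 7189: 0.1925, 0.1758, 0.6317.
p̂_st = 0.1925·0.072 + 0.1758·0.071 + 0.6317·0.108 ≈ 0.094564... → 0.0946.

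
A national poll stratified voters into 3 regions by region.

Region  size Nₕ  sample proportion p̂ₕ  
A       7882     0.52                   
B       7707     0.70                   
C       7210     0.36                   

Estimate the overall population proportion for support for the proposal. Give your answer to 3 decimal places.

0.530

Wₕ = Nₕ/N with N = 22799: 0.3457, 0.3380, 0.3162.
p̂_st = 0.3457·0.52 + 0.3380·0.70 + 0.3162·0.36 ≈ 0.53025... → 0.530.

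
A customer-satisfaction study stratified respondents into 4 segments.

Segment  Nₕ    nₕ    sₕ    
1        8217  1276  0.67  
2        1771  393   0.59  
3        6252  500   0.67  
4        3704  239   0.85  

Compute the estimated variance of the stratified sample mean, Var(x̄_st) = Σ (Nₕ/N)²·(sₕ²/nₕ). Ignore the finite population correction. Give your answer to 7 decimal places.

0.0002592

N = 19944; Wₕ = Nₕ/N.
segment 1: (8217/19944)²·0.67²/1276 = 0.0000597174
segment 2: (1771/19944)²·0.59²/393 = 0.0000069843
segment 3: (6252/19944)²·0.67²/500 = 0.0000882253
segment 4: (3704/19944)²·0.85²/239 = 0.0001042695
Sum = 0.0002591965 → 0.0002592.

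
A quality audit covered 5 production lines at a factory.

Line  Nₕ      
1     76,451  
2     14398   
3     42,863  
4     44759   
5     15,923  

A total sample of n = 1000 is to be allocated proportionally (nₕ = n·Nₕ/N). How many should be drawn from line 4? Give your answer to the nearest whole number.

230

Share of line 4 = 44759/194394 = 0.23025.
Allocate 1000 × 0.23025 = 230.249... → 230.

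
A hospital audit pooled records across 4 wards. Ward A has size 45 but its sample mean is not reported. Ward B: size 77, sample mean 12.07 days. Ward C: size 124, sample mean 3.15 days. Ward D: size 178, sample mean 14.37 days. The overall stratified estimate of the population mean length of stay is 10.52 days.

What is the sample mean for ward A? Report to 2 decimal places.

N = 45 + 77 + 124 + 178 = 424.
Overall total = μ·N = 10.52·424 = 4460.48.
Subtract the known strata: 77·12.07 + 124·3.15 + 178·14.37 = 3877.85.
Remaining total for ward A: 4460.48 − 3877.85 = 582.63.
Divide by its size: 582.63 / 45 = 12.9473... → 12.95.

12.95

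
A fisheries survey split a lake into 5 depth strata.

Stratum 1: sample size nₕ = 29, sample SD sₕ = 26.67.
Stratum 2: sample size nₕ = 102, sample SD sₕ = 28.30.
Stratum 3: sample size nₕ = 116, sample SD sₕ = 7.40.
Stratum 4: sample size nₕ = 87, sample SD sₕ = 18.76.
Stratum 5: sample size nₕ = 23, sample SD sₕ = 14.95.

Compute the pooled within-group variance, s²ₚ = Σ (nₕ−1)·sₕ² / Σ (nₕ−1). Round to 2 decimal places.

Degrees of freedom: 28 + 101 + 115 + 86 + 22 = 352.
Σ(nₕ−1)sₕ² = 28·711.2889 + 101·800.89 + 115·54.76 + 86·351.9376 + 22·223.5025 = 142287.0678.
s²ₚ = 142287.0678 / 352 = 404.2246... → 404.22.

404.22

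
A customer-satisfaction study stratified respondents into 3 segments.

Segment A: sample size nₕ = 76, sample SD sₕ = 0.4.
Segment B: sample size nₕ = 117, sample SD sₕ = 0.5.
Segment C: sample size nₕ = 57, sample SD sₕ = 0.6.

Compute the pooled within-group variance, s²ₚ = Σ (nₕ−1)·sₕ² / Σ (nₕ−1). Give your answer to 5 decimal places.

0.24761

Degrees of freedom: 75 + 116 + 56 = 247.
Σ(nₕ−1)sₕ² = 75·0.16 + 116·0.25 + 56·0.36 = 61.16.
s²ₚ = 61.16 / 247 = 0.2476113... → 0.24761.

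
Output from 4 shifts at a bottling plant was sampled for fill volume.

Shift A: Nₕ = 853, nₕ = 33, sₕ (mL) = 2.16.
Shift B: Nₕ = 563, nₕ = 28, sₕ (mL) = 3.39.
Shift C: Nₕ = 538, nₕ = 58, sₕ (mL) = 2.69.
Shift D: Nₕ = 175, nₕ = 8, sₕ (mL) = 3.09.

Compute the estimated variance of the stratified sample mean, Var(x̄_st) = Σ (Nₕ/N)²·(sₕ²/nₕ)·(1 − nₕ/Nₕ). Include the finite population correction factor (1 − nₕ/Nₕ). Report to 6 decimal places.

N = 2129. Term for each stratum: Wₕ²sₕ²/nₕ·(1−nₕ/Nₕ).
Var(x̄_st) = 0.021817507 + 0.027274212 + 0.007108022 + 0.007695382 = 0.063895123 → 0.063895.

0.063895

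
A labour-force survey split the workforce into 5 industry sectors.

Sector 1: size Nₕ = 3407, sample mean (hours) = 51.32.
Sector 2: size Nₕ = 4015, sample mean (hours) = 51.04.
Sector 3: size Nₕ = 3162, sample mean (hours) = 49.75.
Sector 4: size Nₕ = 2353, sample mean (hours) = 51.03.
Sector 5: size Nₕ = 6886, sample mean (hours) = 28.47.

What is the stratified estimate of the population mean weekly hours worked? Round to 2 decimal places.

N = 3407 + 4015 + 3162 + 2353 + 6886 = 19823.
Overall mean = Σ (Nₕ/N)·x̄ₕ — weight by population share, not a simple average.
Σ Nₕx̄ₕ = 3407·51.32 + 4015·51.04 + 3162·49.75 + 2353·51.03 + 6886·28.47 = 174847.24 + 204925.6 + 157309.5 + 120073.59 + 196044.42 = 853200.35.
Divide by N: 853200.35 / 19823 = 43.0409... → 43.04.

43.04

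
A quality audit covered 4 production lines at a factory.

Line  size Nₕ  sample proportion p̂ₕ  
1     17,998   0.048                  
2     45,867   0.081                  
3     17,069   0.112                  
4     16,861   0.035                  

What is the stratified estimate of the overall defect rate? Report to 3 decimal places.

Wₕ = Nₕ/N with N = 97795: 0.1840, 0.4690, 0.1745, 0.1724.
p̂_st = 0.1840·0.048 + 0.4690·0.081 + 0.1745·0.112 + 0.1724·0.035 ≈ 0.07241... → 0.072.

0.072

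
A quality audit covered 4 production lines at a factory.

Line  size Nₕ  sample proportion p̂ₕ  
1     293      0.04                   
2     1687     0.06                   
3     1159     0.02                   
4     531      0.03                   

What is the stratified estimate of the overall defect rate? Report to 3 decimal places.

0.041

Wₕ = Nₕ/N with N = 3670: 0.0798, 0.4597, 0.3158, 0.1447.
p̂_st = 0.0798·0.04 + 0.4597·0.06 + 0.3158·0.02 + 0.1447·0.03 ≈ 0.04143... → 0.041.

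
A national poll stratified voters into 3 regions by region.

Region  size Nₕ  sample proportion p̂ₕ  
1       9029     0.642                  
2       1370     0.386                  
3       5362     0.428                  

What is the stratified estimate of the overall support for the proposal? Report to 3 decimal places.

0.547

Wₕ = Nₕ/N with N = 15761: 0.5729, 0.0869, 0.3402.
p̂_st = 0.5729·0.642 + 0.0869·0.386 + 0.3402·0.428 ≈ 0.54694... → 0.547.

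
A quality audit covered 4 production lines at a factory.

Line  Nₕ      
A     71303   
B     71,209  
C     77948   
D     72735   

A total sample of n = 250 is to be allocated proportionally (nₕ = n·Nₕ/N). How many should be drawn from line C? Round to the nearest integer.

Share of line C = 77948/293195 = 0.26586.
Allocate 250 × 0.26586 = 66.464... → 66.

66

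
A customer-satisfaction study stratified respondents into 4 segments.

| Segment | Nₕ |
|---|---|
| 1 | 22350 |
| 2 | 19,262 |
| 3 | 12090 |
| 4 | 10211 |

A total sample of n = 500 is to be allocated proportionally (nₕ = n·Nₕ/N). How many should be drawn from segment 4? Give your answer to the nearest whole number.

80

Share of segment 4 = 10211/63913 = 0.15976.
Allocate 500 × 0.15976 = 79.882... → 80.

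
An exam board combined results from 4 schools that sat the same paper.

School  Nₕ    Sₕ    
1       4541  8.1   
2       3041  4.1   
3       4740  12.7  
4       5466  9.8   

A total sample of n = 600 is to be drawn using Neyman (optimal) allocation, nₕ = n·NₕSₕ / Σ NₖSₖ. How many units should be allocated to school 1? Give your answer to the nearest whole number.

Σ NₕSₕ = 4541·8.1 + 3041·4.1 + 4740·12.7 + 5466·9.8 = 163015.
Share for 1: 36782.1/163015 = 0.22564.
n_1 = 600 × 0.22564 = 135.382... → 135.

135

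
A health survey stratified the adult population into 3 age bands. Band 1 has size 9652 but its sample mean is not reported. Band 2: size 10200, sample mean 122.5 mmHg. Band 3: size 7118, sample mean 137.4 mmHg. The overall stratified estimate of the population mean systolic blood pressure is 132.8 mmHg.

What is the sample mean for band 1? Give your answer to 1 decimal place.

140.3

Σ Nₕx̄ₕ = N·μ, so 9652·x̄_1 = 26970·132.8 − (10200·122.5 + 7118·137.4).
= 3581616 − 2227513.2 = 1354102.8.
x̄_1 = 1354102.8 / 9652 = 140.292... → 140.3.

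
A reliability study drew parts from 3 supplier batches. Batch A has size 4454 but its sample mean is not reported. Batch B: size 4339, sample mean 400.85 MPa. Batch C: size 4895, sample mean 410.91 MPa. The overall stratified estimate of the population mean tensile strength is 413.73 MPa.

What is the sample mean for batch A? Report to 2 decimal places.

Σ Nₕx̄ₕ = N·μ, so 4454·x̄_A = 13688·413.73 − (4339·400.85 + 4895·410.91).
= 5663136.24 − 3750692.6 = 1912443.64.
x̄_A = 1912443.64 / 4454 = 429.3767... → 429.38.

429.38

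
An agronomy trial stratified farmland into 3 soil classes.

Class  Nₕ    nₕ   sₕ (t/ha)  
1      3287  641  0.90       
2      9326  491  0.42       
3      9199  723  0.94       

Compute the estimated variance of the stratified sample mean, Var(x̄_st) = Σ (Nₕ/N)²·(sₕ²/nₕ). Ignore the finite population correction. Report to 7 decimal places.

N = 21812. Term for each stratum: Wₕ²sₕ²/nₕ.
Var(x̄_st) = 0.0000286969 + 0.0000656775 + 0.0002173740 = 0.0003117485 → 0.0003117.

0.0003117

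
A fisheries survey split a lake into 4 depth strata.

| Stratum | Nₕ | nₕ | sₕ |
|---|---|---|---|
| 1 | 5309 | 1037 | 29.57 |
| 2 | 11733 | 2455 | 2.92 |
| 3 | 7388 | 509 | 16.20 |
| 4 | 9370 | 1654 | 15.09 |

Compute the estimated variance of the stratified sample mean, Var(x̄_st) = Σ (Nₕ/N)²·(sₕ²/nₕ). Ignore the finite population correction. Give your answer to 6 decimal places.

N = 33800. Term for each stratum: Wₕ²sₕ²/nₕ.
Var(x̄_st) = 0.020802520 + 0.000418503 + 0.024633869 + 0.010580075 = 0.056434967 → 0.056435.

0.056435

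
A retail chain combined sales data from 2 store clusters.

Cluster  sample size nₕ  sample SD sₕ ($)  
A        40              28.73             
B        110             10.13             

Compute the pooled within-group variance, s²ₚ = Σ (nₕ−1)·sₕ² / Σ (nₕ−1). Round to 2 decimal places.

293.08

A: (40−1)·28.73² = 39·825.4129 = 32191.1031
B: (110−1)·10.13² = 109·102.6169 = 11185.2421
Numerator = 43376.3452; denominator = Σ(nₕ−1) = 148.
s²ₚ = 43376.3452/148 = 293.0834... → 293.08.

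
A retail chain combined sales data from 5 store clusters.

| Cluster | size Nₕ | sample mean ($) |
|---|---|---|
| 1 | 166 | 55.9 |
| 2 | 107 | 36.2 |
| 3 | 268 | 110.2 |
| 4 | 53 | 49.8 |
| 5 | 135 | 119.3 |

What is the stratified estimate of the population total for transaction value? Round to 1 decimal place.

Estimate total by summing Nₕ·x̄ₕ over strata.
166·55.9 + 107·36.2 + 268·110.2 + 53·49.8 + 135·119.3 = 9279.4 + 3873.4 + 29533.6 + 2639.4 + 16105.5 = 61431.3.

61431.3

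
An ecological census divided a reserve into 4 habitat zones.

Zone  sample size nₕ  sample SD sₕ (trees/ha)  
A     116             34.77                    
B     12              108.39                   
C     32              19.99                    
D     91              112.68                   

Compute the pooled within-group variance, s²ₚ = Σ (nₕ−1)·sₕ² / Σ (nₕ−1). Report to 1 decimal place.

Degrees of freedom: 115 + 11 + 31 + 90 = 247.
Σ(nₕ−1)sₕ² = 115·1208.9529 + 11·11748.3921 + 31·399.6001 + 90·12696.7824 = 1423359.9157.
s²ₚ = 1423359.9157 / 247 = 5762.591... → 5762.6.

5762.6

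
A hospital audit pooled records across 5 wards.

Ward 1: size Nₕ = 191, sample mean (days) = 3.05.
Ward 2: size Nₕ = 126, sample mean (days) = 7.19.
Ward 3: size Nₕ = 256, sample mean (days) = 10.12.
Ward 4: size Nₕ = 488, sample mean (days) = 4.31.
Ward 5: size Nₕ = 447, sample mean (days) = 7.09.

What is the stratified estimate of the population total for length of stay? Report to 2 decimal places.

1: 191·3.05 = 582.55
2: 126·7.19 = 905.94
3: 256·10.12 = 2590.72
4: 488·4.31 = 2103.28
5: 447·7.09 = 3169.23
τ̂ = Σ Nₕx̄ₕ = 9351.72.

9351.72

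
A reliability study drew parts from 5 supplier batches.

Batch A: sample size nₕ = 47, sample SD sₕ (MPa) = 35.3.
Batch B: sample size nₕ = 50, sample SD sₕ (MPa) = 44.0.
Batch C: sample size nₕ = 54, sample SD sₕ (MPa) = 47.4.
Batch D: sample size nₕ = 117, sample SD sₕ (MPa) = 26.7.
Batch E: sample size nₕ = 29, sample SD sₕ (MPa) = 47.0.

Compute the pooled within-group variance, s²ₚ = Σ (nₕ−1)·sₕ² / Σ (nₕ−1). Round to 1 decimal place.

A: (47−1)·35.3² = 46·1246.09 = 57320.14
B: (50−1)·44.0² = 49·1936 = 94864
C: (54−1)·47.4² = 53·2246.76 = 119078.28
D: (117−1)·26.7² = 116·712.89 = 82695.24
E: (29−1)·47.0² = 28·2209 = 61852
Numerator = 415809.66; denominator = Σ(nₕ−1) = 292.
s²ₚ = 415809.66/292 = 1424.006... → 1424.0.

1424.0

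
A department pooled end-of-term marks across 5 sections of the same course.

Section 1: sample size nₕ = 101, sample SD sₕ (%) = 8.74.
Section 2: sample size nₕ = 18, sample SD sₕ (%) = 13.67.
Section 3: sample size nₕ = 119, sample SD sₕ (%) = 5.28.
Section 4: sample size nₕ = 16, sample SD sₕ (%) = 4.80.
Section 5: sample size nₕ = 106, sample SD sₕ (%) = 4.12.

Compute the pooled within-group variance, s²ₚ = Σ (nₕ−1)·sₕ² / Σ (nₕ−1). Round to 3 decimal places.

Degrees of freedom: 100 + 17 + 118 + 15 + 105 = 355.
Σ(nₕ−1)sₕ² = 100·76.3876 + 17·186.8689 + 118·27.8784 + 15·23.04 + 105·16.9744 = 16233.0945.
s²ₚ = 16233.0945 / 355 = 45.72703... → 45.727.

45.727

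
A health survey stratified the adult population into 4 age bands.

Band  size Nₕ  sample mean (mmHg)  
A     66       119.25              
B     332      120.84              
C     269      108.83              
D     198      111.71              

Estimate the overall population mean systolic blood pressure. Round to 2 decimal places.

114.89

N = 865; weights Wₕ = Nₕ/N = (0.0763, 0.3838, 0.3110, 0.2289).
x̄_st = Σ Wₕ·x̄ₕ = 0.0763·119.25 + 0.3838·120.84 + 0.3110·108.83 + 0.2289·111.71 ≈ 114.8939...
→ 114.89.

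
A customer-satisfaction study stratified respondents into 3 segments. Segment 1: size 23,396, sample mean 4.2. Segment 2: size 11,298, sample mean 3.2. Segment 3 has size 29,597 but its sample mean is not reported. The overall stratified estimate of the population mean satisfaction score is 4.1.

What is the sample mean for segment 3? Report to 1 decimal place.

N = 23396 + 11298 + 29597 = 64291.
Overall total = μ·N = 4.1·64291 = 263593.1.
Subtract the known strata: 23396·4.2 + 11298·3.2 = 134416.8.
Remaining total for segment 3: 263593.1 − 134416.8 = 129176.3.
Divide by its size: 129176.3 / 29597 = 4.365... → 4.4.

4.4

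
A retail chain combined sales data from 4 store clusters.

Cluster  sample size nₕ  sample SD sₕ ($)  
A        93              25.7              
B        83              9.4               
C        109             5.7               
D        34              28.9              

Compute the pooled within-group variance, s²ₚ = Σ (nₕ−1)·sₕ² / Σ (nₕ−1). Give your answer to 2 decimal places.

314.54

Degrees of freedom: 92 + 82 + 108 + 33 = 315.
Σ(nₕ−1)sₕ² = 92·660.49 + 82·88.36 + 108·32.49 + 33·835.21 = 99081.45.
s²ₚ = 99081.45 / 315 = 314.5443... → 314.54.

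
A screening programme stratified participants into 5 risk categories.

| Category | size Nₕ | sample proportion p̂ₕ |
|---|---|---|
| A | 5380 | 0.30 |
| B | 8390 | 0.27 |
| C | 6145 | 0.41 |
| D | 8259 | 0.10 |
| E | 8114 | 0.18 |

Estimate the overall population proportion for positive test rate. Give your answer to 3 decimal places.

N = 5380 + 8390 + 6145 + 8259 + 8114 = 36288.
Overall proportion = Σ (Nₕ/N)·p̂ₕ.
Σ Nₕp̂ₕ = 1614 + 2265.3 + 2519.45 + 825.9 + 1460.52 = 8685.17.
8685.17 / 36288 = 0.23934... → 0.239.

0.239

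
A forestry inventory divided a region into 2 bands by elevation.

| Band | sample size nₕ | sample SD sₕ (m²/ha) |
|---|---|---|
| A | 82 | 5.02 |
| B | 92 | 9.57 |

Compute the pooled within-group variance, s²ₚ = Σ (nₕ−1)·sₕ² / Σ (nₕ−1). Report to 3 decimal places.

Degrees of freedom: 81 + 91 = 172.
Σ(nₕ−1)sₕ² = 81·25.2004 + 91·91.5849 = 10375.4583.
s²ₚ = 10375.4583 / 172 = 60.32243... → 60.322.

60.322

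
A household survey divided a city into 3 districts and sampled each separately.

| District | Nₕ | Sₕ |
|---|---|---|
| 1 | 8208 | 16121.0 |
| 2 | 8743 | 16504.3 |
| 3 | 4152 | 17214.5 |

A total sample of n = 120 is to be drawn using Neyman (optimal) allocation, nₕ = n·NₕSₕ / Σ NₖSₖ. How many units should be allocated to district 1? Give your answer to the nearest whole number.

46

Σ NₕSₕ = 8208·16121.0 + 8743·16504.3 + 4152·17214.5 = 348092866.9.
Share for 1: 132321168/348092866.9 = 0.38013.
n_1 = 120 × 0.38013 = 45.616... → 46.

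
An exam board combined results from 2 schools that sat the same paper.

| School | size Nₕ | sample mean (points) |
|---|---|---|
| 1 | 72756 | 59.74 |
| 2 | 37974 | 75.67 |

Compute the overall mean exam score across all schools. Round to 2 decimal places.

65.20

N = 110730; weights Wₕ = Nₕ/N = (0.6571, 0.3429).
x̄_st = Σ Wₕ·x̄ₕ = 0.6571·59.74 + 0.3429·75.67 ≈ 65.2031...
→ 65.20.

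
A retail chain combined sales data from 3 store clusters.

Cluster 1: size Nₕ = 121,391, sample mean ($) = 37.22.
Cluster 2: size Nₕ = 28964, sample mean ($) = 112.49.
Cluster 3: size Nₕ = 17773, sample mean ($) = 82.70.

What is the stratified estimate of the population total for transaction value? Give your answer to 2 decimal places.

Estimate total by summing Nₕ·x̄ₕ over strata.
121391·37.22 + 28964·112.49 + 17773·82.70 = 4518173.02 + 3258160.36 + 1469827.1 = 9246160.48.

9246160.48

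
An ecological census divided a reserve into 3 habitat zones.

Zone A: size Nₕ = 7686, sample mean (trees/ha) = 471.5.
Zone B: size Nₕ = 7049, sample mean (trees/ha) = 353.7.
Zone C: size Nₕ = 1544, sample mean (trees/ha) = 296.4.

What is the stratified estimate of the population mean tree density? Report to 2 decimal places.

x̄_st = (Σ Nₕx̄ₕ) / (Σ Nₕ) = (7686·471.5 + 7049·353.7 + 1544·296.4) / 16279
= 6574821.9 / 16279 = 403.8836... → 403.88.

403.88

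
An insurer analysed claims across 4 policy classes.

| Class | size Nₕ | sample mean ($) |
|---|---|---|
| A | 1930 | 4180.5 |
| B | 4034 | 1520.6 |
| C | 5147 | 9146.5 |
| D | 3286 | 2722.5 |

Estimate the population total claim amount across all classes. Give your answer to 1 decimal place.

Population total = Σ Nₕ·x̄ₕ (each stratum's size times its mean).
1930·4180.5 + 4034·1520.6 + 5147·9146.5 + 3286·2722.5 = 8068365 + 6134100.4 + 47077035.5 + 8946135 = 70225635.9.

70225635.9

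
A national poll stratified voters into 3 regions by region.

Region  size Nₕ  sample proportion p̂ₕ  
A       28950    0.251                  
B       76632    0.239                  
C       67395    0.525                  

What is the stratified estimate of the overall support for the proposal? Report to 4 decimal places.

Wₕ = Nₕ/N with N = 172977: 0.1674, 0.4430, 0.3896.
p̂_st = 0.1674·0.251 + 0.4430·0.239 + 0.3896·0.525 ≈ 0.352439... → 0.3524.

0.3524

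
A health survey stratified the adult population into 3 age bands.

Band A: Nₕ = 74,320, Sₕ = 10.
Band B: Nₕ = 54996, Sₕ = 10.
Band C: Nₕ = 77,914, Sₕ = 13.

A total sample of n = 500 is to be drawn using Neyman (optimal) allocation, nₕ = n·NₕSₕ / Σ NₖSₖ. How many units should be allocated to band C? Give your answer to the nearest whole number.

220

A: NₕSₕ = 74320·10 = 743200
B: NₕSₕ = 54996·10 = 549960
C: NₕSₕ = 77914·13 = 1012882
Σ NₕSₕ = 2306042.
n_C = 500·1012882/2306042 = 219.615... → 220.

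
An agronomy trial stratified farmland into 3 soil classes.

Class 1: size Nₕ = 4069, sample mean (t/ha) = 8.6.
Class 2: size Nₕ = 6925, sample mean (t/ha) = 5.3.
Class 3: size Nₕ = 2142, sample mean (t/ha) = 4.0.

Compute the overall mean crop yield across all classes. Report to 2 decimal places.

6.11

N = 4069 + 6925 + 2142 = 13136.
Weight each subgroup mean by Nₕ/N and sum.
Σ Nₕx̄ₕ = 4069·8.6 + 6925·5.3 + 2142·4.0 = 34993.4 + 36702.5 + 8568 = 80263.9.
Divide by N: 80263.9 / 13136 = 6.1102... → 6.11.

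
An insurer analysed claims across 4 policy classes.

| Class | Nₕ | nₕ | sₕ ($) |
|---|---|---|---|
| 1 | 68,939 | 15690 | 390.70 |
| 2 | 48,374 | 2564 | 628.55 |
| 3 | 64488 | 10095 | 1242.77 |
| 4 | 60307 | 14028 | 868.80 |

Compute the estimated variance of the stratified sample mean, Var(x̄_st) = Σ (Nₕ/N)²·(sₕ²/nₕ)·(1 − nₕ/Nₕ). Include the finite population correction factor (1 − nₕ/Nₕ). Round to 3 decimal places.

N = 242108; Wₕ = Nₕ/N.
class 1: (68939/242108)²·390.70²/15690·(1 − 15690/68939) = 0.609287
class 2: (48374/242108)²·628.55²/2564·(1 − 2564/48374) = 5.825265
class 3: (64488/242108)²·1242.77²/10095·(1 − 10095/64488) = 9.155432
class 4: (60307/242108)²·868.80²/14028·(1 − 14028/60307) = 2.561989
Sum = 18.151973 → 18.152.

18.152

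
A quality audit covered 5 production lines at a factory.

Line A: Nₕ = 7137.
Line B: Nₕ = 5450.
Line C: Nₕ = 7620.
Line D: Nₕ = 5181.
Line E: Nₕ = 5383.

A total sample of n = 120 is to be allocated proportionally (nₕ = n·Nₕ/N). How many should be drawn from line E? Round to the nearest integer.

N = 7137 + 5450 + 7620 + 5181 + 5383 = 30771.
n_E = 120·5383/30771 = 20.992... → 21.

21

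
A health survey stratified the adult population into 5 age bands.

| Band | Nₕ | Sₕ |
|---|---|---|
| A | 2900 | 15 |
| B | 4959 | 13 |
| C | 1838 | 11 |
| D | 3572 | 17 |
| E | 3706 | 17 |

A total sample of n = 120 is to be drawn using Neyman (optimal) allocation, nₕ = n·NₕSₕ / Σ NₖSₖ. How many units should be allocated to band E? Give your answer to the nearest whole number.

30

Σ NₕSₕ = 2900·15 + 4959·13 + 1838·11 + 3572·17 + 3706·17 = 251911.
Share for E: 63002/251911 = 0.25010.
n_E = 120 × 0.25010 = 30.012... → 30.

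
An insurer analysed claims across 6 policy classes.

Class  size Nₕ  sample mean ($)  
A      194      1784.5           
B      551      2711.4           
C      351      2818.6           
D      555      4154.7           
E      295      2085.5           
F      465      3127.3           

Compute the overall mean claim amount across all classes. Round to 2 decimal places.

2988.29

N = 194 + 551 + 351 + 555 + 295 + 465 = 2411.
Overall mean = Σ (Nₕ/N)·x̄ₕ — weight by population share, not a simple average.
Σ Nₕx̄ₕ = 194·1784.5 + 551·2711.4 + 351·2818.6 + 555·4154.7 + 295·2085.5 + 465·3127.3 = 346193 + 1493981.4 + 989328.6 + 2305858.5 + 615222.5 + 1454194.5 = 7204778.5.
Divide by N: 7204778.5 / 2411 = 2988.2947... → 2988.29.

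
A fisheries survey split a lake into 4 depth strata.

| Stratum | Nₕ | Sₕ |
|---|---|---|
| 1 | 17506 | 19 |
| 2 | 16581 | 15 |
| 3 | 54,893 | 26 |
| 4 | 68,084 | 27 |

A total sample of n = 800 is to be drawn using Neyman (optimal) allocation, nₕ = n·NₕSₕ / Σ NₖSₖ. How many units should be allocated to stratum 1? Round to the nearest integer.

69

Σ NₕSₕ = 17506·19 + 16581·15 + 54893·26 + 68084·27 = 3846815.
Share for 1: 332614/3846815 = 0.08646.
n_1 = 800 × 0.08646 = 69.172... → 69.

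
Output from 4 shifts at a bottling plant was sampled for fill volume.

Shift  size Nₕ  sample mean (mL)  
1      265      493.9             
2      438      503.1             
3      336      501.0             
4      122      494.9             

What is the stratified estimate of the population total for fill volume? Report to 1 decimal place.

579955.1

Population total = Σ Nₕ·x̄ₕ (each stratum's size times its mean).
265·493.9 + 438·503.1 + 336·501.0 + 122·494.9 = 130883.5 + 220357.8 + 168336 + 60377.8 = 579955.1.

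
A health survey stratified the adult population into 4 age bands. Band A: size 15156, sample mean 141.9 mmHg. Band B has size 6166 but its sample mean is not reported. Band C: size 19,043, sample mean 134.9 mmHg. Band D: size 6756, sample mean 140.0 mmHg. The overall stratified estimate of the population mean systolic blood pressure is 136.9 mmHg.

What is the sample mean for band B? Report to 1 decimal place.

127.4

N = 15156 + 6166 + 19043 + 6756 = 47121.
Overall total = μ·N = 136.9·47121 = 6450864.9.
Subtract the known strata: 15156·141.9 + 19043·134.9 + 6756·140.0 = 5665377.1.
Remaining total for band B: 6450864.9 − 5665377.1 = 785487.8.
Divide by its size: 785487.8 / 6166 = 127.390... → 127.4.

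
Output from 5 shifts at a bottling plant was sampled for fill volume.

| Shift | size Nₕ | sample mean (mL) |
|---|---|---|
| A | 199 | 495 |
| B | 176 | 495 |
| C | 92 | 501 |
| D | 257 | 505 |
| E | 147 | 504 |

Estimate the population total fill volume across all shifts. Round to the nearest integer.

Population total = Σ Nₕ·x̄ₕ (each stratum's size times its mean).
199·495 + 176·495 + 92·501 + 257·505 + 147·504 = 98505 + 87120 + 46092 + 129785 + 74088 = 435590.

435590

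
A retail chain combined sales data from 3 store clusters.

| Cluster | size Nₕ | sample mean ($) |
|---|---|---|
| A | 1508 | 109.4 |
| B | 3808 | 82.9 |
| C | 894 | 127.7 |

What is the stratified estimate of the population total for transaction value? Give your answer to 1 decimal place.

594822.2

Population total = Σ Nₕ·x̄ₕ (each stratum's size times its mean).
1508·109.4 + 3808·82.9 + 894·127.7 = 164975.2 + 315683.2 + 114163.8 = 594822.2.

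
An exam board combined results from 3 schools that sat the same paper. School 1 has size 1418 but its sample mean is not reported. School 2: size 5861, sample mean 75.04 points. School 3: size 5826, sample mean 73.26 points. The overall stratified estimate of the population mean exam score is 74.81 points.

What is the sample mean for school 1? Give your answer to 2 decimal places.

80.23

N = 1418 + 5861 + 5826 = 13105.
Overall total = μ·N = 74.81·13105 = 980385.05.
Subtract the known strata: 5861·75.04 + 5826·73.26 = 866622.2.
Remaining total for school 1: 980385.05 − 866622.2 = 113762.85.
Divide by its size: 113762.85 / 1418 = 80.2277... → 80.23.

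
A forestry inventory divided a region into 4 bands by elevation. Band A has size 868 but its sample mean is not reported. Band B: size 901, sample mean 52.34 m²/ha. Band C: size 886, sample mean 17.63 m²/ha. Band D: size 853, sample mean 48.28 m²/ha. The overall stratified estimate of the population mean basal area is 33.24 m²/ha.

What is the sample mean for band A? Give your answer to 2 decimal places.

N = 868 + 901 + 886 + 853 = 3508.
Overall total = μ·N = 33.24·3508 = 116605.92.
Subtract the known strata: 901·52.34 + 886·17.63 + 853·48.28 = 103961.36.
Remaining total for band A: 116605.92 − 103961.36 = 12644.56.
Divide by its size: 12644.56 / 868 = 14.5675... → 14.57.

14.57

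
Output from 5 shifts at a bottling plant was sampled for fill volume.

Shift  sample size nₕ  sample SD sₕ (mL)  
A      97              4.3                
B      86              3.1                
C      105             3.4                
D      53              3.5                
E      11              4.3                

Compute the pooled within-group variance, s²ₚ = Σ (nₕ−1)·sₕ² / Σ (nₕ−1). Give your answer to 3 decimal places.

13.303

Degrees of freedom: 96 + 85 + 104 + 52 + 10 = 347.
Σ(nₕ−1)sₕ² = 96·18.49 + 85·9.61 + 104·11.56 + 52·12.25 + 10·18.49 = 4616.03.
s²ₚ = 4616.03 / 347 = 13.30268... → 13.303.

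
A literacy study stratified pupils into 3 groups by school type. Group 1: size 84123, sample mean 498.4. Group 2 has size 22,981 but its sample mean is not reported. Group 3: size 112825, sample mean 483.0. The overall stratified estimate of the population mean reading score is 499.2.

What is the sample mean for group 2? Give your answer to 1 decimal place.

N = 84123 + 22981 + 112825 = 219929.
Overall total = μ·N = 499.2·219929 = 109788556.8.
Subtract the known strata: 84123·498.4 + 112825·483.0 = 96421378.2.
Remaining total for group 2: 109788556.8 − 96421378.2 = 13367178.6.
Divide by its size: 13367178.6 / 22981 = 581.662... → 581.7.

581.7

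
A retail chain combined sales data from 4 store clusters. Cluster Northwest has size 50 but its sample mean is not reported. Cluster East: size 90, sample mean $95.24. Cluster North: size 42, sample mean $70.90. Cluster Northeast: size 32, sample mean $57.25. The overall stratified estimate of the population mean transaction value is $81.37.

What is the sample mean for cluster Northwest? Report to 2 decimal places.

Σ Nₕx̄ₕ = N·μ, so 50·x̄_Northwest = 214·81.37 − (90·95.24 + 42·70.90 + 32·57.25).
= 17413.18 − 13381.4 = 4031.78.
x̄_Northwest = 4031.78 / 50 = 80.6356 → 80.64.

80.64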